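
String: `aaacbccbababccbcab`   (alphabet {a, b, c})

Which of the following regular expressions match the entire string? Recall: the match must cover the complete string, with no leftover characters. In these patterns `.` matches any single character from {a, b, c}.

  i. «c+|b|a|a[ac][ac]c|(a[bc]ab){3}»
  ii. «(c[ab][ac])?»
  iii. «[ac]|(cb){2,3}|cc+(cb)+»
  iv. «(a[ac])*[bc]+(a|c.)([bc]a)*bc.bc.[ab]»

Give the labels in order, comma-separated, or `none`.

i → no match
ii → no match
iii → no match
iv → match

iv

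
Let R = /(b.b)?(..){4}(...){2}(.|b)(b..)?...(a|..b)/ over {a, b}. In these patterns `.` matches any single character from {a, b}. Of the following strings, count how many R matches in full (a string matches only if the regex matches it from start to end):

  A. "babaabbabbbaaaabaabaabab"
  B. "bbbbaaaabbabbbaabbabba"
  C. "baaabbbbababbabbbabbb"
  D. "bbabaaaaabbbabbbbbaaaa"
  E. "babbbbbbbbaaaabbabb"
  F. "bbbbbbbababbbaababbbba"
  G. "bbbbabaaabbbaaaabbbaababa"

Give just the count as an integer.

A → match
B → match
C → match
D → match
E → no match
F → match
G → match
Total matched: 6

6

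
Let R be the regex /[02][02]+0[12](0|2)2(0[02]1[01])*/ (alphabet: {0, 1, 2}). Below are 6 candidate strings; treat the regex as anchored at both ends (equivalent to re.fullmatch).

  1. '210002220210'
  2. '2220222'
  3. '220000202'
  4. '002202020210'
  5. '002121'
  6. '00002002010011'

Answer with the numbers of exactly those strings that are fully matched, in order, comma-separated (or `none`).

1 → no match
2 → match
3 → match
4 → match
5 → no match
6 → no match

2, 3, 4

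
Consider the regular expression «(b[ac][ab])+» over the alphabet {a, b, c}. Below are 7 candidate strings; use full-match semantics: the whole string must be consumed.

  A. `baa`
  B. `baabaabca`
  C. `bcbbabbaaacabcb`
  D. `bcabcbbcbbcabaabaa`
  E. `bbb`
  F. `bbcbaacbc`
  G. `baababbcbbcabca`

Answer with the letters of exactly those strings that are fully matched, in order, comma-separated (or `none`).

A, B, D, G

A → match
B → match
C → no match
D → match
E → no match
F → no match
G → match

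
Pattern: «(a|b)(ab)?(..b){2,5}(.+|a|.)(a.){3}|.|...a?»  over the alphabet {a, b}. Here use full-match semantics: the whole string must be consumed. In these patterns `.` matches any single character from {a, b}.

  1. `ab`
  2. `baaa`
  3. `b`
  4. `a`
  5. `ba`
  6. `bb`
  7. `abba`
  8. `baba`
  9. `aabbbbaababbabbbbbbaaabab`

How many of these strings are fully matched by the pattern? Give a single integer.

6

1 → no match
2 → match
3 → match
4 → match
5 → no match
6 → no match
7 → match
8 → match
9 → match
Total matched: 6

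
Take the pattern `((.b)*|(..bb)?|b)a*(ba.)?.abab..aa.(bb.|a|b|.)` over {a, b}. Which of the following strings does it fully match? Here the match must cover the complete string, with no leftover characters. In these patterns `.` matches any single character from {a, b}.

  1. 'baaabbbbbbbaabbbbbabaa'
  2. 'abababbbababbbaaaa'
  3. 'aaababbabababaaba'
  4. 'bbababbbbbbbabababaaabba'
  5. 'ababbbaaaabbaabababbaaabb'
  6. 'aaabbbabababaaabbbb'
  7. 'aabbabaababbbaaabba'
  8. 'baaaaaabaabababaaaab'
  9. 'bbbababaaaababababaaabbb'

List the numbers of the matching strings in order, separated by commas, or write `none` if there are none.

1 → no match
2 → no match
3 → match
4 → no match
5 → no match
6 → no match
7 → no match
8 → no match
9 → no match

3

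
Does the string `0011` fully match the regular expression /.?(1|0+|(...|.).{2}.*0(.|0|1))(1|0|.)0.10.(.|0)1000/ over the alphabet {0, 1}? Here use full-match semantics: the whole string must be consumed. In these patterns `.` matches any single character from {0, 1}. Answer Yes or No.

No

Every match must end with `1000`, but `0011` does not.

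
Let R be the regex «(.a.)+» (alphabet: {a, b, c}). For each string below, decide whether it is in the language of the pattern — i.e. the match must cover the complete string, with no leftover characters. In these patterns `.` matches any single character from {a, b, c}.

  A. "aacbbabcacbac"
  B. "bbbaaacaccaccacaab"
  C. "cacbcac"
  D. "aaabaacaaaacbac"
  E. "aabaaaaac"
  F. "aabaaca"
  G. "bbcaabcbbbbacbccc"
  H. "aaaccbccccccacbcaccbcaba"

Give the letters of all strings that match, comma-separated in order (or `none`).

D, E

A → no match
B → no match
C → no match
D → match
E → match
F → no match
G → no match
H → no match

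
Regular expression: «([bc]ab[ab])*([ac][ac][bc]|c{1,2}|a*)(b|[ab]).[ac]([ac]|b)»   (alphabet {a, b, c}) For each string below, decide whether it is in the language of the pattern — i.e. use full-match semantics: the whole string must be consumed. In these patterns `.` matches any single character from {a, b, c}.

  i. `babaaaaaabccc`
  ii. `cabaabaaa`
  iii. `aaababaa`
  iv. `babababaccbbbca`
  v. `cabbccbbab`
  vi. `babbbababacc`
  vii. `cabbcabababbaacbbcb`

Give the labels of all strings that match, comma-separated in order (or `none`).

i → match
ii. `cabaabaaa` → match
iii. `aaababaa` → no match
iv → match
v. `cabbccbbab` → match
vi. `babbbababacc` → match
vii → match

i, ii, iv, v, vi, vii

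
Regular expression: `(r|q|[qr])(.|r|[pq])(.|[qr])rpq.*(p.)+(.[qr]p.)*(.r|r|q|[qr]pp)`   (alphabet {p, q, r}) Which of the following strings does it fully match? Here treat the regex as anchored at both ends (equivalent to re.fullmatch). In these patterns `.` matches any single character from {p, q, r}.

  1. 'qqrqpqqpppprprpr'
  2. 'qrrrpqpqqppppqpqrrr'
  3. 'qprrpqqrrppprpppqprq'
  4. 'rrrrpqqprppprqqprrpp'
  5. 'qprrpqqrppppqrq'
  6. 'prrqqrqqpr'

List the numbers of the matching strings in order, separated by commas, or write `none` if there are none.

1 → no match
2 → no match
3 → match
4 → match
5 → no match
6. 'prrqqrqqpr' → no match

3, 4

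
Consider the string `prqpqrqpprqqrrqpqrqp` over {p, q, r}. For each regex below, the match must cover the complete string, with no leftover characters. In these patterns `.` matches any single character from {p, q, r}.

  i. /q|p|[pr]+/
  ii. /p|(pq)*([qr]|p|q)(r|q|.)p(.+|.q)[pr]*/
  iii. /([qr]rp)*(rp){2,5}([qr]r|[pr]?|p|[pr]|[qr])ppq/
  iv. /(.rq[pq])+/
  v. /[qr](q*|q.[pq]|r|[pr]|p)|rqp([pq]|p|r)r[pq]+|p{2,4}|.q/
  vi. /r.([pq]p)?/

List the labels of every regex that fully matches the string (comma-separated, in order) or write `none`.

i → no match
ii → no match
iii → no match — must end with `ppq`
iv → match
v → no match
vi → no match — must start with `r`

iv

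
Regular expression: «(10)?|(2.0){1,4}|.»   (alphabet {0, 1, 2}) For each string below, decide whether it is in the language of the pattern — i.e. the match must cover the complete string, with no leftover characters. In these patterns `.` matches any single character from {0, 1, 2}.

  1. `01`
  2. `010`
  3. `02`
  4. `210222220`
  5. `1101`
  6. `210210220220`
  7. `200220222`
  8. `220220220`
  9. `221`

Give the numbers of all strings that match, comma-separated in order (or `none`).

1. `01` → no match
2. `010` → no match
3. `02` → no match
4. `210222220` → no match
5. `1101` → no match
6. `210210220220` → match
7. `200220222` → no match
8. `220220220` → match
9. `221` → no match

6, 8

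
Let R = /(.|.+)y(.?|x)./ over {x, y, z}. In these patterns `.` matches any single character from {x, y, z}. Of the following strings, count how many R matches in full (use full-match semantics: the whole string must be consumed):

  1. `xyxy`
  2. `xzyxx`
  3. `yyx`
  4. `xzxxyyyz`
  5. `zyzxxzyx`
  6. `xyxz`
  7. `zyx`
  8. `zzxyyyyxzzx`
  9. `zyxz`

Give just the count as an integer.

8

1 → match
2 → match
3 → match
4 → match
5 → match
6 → match
7 → match
8 → no match
9 → match
Total matched: 8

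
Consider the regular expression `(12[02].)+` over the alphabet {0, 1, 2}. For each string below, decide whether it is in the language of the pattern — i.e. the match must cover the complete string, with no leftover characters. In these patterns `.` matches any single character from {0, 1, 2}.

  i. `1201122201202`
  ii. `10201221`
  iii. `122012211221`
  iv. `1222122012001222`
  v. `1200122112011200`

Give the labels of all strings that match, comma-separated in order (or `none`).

i → no match
ii → no match — must start with `12`
iii → match
iv → match
v → match

iii, iv, v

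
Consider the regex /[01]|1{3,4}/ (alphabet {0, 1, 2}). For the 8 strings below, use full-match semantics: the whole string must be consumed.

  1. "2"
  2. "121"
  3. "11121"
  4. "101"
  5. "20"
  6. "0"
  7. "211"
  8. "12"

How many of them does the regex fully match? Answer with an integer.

1

1 → no match
2 → no match
3 → no match
4 → no match
5 → no match
6 → match
7 → no match
8 → no match
Total matched: 1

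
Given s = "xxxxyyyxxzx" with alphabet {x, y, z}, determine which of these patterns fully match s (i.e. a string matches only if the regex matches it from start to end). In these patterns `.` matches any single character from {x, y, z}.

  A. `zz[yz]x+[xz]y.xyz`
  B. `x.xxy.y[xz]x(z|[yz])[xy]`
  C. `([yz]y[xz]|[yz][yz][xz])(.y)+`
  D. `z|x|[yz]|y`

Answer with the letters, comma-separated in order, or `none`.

A → no match — must start with "zz"
B → match
C → no match — must end with "y"
D → no match

B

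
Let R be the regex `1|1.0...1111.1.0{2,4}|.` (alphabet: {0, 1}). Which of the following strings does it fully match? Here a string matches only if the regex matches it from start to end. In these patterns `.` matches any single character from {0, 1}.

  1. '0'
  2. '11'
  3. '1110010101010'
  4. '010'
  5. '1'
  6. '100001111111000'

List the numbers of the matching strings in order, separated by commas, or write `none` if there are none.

1, 5, 6

1 → match
2 → no match
3 → no match
4 → no match
5 → match
6 → match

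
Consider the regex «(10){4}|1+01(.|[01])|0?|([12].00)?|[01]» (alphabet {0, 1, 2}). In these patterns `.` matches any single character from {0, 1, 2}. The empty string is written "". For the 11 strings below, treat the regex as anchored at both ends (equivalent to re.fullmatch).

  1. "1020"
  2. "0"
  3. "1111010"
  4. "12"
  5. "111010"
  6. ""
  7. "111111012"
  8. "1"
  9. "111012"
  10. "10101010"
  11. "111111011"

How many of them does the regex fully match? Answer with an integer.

1 → no match
2 → match
3 → match
4 → no match
5 → match
6 → match
7 → match
8 → match
9 → match
10 → match
11 → match
Total matched: 9

9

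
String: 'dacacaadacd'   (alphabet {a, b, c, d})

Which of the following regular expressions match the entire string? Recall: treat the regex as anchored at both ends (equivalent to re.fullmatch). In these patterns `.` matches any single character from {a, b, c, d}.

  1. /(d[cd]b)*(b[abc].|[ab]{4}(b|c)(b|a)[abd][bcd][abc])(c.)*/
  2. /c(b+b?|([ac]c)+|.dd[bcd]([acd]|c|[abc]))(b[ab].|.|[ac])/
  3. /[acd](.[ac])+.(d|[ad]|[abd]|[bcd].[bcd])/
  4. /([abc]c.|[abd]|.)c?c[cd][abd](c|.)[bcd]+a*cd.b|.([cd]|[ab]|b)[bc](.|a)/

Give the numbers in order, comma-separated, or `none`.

1 → no match
2 → no match — must start with 'c'
3 → match
4 → no match

3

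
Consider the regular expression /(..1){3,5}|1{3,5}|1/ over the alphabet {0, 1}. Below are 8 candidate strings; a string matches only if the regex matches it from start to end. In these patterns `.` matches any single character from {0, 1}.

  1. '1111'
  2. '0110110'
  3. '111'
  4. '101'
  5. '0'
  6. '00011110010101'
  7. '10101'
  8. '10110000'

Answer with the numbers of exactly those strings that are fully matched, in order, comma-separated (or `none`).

1 → match
2 → no match — must end with '1'
3 → match
4 → no match
5 → no match — must end with '1'
6 → no match
7 → no match
8 → no match — must end with '1'

1, 3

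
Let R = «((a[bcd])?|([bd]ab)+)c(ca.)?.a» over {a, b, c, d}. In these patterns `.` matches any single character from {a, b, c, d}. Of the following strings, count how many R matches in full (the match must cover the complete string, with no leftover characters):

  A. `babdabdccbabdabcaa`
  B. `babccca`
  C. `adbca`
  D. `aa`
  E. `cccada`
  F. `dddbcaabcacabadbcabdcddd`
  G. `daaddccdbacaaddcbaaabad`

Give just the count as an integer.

A → no match
B. `babccca` → no match
C. `adbca` → no match
D. `aa` → no match
E. `cccada` → no match
F → no match — must end with `a`
G → no match — must end with `a`
Total matched: 0

0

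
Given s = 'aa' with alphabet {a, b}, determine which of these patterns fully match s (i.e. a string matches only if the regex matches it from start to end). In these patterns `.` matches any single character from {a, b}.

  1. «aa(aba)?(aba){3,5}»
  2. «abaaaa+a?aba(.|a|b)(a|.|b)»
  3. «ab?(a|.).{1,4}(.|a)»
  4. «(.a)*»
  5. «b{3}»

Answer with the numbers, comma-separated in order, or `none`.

1 → no match — must end with 'aba'
2 → no match — must start with 'abaaaa'
3 → no match
4 → match
5 → no match — must start with 'b'

4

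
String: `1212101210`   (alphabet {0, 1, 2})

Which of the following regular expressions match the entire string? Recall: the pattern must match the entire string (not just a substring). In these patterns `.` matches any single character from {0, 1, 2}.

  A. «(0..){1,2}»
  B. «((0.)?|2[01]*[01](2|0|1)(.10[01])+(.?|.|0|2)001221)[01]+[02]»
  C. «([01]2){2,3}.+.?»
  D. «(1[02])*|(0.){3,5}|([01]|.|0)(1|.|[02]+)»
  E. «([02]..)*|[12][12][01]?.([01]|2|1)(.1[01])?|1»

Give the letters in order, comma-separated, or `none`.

A → no match — must start with `0`
B → no match
C → match
D → match
E → no match

C, D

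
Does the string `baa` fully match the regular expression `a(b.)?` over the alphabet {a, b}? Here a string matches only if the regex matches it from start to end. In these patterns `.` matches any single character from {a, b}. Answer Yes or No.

No

Every match must start with `a`, but `baa` does not.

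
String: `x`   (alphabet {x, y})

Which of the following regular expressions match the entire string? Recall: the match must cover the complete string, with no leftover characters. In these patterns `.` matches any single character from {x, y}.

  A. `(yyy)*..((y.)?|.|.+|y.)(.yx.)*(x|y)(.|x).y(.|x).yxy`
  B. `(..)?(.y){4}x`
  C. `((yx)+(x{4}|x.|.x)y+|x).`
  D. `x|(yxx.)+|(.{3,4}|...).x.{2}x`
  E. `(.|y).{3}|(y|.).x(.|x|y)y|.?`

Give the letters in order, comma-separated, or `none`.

A → no match — must end with `yxy`
B → no match — must end with `yx`
C → no match
D → match
E → match

D, E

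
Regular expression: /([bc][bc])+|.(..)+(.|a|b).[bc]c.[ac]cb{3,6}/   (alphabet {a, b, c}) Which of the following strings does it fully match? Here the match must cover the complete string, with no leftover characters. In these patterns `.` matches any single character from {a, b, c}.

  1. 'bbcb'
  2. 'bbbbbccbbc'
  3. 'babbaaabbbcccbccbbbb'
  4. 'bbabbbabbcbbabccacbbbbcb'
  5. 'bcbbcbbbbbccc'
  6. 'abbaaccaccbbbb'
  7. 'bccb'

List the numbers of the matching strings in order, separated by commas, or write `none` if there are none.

1, 2, 3, 6, 7

1. 'bbcb' → match
2. 'bbbbbccbbc' → match
3 → match
4 → no match
5 → no match
6 → match
7. 'bccb' → match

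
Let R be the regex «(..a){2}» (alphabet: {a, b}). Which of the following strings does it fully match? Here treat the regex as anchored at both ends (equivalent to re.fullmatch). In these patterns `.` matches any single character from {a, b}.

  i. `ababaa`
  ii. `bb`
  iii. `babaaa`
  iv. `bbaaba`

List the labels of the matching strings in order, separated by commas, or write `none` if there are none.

i. `ababaa` → match
ii. `bb` → no match — must end with `a`
iii. `babaaa` → no match
iv. `bbaaba` → match

i, iv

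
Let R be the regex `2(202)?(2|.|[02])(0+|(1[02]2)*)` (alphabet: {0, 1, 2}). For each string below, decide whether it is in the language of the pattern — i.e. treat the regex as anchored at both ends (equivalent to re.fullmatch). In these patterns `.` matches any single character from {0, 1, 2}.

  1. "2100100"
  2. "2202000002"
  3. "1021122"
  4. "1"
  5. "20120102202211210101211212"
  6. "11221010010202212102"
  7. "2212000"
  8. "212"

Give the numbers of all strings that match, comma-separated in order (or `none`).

none

1 → no match
2 → no match
3 → no match — must start with "2"
4 → no match — must start with "2"
5 → no match
6 → no match — must start with "2"
7 → no match
8 → no match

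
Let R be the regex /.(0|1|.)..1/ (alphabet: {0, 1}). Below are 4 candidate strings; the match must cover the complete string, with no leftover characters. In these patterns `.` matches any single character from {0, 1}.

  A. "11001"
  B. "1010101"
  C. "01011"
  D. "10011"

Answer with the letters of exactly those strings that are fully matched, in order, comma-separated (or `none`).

A. "11001" → match
B. "1010101" → no match
C. "01011" → match
D. "10011" → match

A, C, D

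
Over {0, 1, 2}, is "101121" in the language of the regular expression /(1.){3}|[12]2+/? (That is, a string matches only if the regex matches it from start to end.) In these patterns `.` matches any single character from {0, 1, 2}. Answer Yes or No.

No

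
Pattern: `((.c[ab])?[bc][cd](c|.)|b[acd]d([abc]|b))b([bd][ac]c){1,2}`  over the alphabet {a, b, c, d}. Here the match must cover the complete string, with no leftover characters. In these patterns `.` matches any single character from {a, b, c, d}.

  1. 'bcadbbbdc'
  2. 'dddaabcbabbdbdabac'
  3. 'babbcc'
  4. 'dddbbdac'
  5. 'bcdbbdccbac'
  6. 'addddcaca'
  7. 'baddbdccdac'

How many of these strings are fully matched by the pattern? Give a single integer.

1 → no match
2 → no match
3 → no match
4 → no match
5 → match
6 → no match — must end with 'c'
7 → no match
Total matched: 1

1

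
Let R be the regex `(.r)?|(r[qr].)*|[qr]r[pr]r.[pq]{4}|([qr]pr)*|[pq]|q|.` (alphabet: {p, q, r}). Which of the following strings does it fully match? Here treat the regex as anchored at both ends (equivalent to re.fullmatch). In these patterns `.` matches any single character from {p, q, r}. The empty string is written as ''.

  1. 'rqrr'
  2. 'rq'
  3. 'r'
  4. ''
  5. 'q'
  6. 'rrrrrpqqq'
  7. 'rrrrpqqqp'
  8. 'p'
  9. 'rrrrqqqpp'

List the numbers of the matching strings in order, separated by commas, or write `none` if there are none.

1 → no match
2 → no match
3 → match
4 → match
5 → match
6 → match
7 → match
8 → match
9 → match

3, 4, 5, 6, 7, 8, 9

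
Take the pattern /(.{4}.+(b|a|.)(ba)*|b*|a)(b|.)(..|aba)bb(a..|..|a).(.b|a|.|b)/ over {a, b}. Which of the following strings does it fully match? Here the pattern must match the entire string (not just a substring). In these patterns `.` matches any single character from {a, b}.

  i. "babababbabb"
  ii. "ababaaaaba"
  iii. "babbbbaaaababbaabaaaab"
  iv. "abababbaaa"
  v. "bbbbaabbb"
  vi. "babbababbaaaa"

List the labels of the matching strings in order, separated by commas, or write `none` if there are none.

iv

i → no match
ii → no match
iii → no match
iv → match
v → no match
vi → no match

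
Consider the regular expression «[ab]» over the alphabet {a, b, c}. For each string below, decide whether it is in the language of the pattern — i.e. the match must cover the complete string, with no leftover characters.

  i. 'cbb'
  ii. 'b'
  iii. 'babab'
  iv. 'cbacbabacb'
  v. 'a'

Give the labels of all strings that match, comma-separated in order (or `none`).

i → no match
ii → match
iii → no match
iv → no match
v → match

ii, v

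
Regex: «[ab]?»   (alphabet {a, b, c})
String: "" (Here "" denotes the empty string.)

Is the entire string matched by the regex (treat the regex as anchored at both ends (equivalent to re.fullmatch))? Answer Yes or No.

Yes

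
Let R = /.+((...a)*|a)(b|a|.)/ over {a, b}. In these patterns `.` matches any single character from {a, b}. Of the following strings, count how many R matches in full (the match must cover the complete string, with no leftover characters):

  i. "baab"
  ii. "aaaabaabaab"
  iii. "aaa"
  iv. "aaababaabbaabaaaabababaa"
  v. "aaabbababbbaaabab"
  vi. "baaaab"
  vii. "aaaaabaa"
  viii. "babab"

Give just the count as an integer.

i → match
ii → match
iii → match
iv → match
v → match
vi → match
vii → match
viii → match
Total matched: 8

8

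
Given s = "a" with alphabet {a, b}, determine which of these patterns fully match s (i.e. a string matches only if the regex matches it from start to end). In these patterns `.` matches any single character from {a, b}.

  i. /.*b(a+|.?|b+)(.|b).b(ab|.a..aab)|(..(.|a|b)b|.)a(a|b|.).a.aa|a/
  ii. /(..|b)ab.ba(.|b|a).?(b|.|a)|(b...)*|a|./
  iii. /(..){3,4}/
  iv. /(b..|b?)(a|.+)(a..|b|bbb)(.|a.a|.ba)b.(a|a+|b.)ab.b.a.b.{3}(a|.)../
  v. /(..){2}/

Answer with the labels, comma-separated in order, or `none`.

i, ii

i → match
ii → match
iii → no match
iv → no match
v → no match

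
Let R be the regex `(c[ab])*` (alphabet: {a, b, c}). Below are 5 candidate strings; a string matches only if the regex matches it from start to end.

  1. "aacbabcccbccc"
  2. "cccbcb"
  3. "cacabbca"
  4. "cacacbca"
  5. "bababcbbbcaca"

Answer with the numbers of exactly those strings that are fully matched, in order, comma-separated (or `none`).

4

1 → no match
2. "cccbcb" → no match
3. "cacabbca" → no match
4. "cacacbca" → match
5 → no match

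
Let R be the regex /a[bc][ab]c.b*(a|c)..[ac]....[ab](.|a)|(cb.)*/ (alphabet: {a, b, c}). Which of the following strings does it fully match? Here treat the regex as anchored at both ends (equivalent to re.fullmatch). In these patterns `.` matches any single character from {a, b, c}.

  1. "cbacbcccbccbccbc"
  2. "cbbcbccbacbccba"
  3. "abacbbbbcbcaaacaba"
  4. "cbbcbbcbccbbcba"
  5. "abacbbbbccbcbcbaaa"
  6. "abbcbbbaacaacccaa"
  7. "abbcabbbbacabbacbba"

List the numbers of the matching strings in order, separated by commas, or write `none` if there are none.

2, 3, 4, 5, 6

1 → no match
2 → match
3 → match
4 → match
5 → match
6 → match
7 → no match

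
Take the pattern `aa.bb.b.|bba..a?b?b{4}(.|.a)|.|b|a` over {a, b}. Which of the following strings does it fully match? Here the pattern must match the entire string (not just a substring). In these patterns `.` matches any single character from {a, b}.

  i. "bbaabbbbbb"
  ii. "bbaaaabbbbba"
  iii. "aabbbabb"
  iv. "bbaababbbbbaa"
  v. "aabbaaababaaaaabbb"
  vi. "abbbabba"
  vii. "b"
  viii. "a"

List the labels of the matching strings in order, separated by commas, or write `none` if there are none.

i, ii, iii, iv, vii, viii

i → match
ii → match
iii → match
iv → match
v → no match
vi → no match
vii → match
viii → match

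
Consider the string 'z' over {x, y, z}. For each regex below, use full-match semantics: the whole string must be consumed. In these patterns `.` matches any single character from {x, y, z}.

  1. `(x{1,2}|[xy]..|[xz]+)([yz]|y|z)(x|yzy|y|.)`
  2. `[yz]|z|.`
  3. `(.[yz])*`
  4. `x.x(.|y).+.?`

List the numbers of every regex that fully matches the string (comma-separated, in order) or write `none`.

2

1 → no match
2 → match
3 → no match
4 → no match — must start with 'x'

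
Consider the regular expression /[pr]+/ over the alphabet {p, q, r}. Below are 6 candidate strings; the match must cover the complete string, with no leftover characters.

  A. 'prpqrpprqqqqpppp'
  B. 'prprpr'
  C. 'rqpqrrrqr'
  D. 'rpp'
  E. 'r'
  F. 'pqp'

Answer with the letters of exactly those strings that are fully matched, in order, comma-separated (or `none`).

B, D, E

A → no match
B → match
C → no match
D → match
E → match
F → no match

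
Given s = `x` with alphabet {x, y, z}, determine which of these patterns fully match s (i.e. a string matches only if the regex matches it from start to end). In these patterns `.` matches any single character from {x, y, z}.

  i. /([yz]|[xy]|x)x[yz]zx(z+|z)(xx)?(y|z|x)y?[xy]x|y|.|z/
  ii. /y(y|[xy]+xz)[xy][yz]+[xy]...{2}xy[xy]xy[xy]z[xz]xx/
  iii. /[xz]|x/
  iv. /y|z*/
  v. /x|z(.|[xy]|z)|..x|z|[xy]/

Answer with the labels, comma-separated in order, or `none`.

i → match
ii → no match — must start with `y`
iii → match
iv → no match
v → match

i, iii, v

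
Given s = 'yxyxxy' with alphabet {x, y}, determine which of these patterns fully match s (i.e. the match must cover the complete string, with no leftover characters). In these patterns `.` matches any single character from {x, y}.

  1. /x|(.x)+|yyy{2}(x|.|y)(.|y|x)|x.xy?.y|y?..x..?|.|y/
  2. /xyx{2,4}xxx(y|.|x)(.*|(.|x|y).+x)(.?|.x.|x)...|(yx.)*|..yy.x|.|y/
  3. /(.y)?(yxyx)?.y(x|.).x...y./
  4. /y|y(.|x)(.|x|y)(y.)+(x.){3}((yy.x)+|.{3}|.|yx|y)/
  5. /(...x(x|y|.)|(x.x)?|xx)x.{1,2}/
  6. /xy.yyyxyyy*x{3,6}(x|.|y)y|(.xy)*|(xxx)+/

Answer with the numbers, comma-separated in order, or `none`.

1 → match
2 → no match
3 → no match
4 → no match
5 → no match
6 → match

1, 6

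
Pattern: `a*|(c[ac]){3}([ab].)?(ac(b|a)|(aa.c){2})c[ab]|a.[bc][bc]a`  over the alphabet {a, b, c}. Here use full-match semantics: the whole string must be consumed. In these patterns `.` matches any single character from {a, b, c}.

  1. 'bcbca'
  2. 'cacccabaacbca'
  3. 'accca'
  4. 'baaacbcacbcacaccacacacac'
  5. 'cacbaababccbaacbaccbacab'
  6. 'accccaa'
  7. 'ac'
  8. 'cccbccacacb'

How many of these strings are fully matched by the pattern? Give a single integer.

2

1 → no match
2 → match
3 → match
4 → no match
5 → no match
6 → no match
7 → no match
8 → no match
Total matched: 2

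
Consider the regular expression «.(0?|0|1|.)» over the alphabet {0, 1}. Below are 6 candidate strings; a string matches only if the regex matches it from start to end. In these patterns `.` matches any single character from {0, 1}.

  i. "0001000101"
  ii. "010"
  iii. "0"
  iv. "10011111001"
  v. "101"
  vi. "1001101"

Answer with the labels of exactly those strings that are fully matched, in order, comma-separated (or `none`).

i → no match
ii → no match
iii → match
iv → no match
v → no match
vi → no match

iii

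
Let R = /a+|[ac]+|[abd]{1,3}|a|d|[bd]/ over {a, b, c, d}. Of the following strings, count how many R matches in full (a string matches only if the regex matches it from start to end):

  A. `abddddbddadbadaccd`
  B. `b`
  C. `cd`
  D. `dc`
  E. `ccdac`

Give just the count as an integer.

A → no match
B. `b` → match
C. `cd` → no match
D. `dc` → no match
E. `ccdac` → no match
Total matched: 1

1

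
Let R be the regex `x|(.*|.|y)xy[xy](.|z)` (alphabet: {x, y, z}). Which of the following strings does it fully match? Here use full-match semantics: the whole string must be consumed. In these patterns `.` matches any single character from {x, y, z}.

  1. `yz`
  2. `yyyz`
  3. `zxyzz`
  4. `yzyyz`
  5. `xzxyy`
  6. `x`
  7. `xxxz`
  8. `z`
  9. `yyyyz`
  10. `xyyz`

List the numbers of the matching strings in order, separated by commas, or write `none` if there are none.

1. `yz` → no match
2. `yyyz` → no match
3. `zxyzz` → no match
4. `yzyyz` → no match
5. `xzxyy` → no match
6. `x` → match
7. `xxxz` → no match
8. `z` → no match
9. `yyyyz` → no match
10. `xyyz` → match

6, 10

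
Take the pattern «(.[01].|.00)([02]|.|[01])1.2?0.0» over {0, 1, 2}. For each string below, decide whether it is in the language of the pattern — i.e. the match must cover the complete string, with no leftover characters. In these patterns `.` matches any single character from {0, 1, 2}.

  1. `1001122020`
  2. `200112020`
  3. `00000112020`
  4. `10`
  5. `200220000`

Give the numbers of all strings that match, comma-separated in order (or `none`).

1, 2

1 → match
2 → match
3 → no match
4 → no match
5 → no match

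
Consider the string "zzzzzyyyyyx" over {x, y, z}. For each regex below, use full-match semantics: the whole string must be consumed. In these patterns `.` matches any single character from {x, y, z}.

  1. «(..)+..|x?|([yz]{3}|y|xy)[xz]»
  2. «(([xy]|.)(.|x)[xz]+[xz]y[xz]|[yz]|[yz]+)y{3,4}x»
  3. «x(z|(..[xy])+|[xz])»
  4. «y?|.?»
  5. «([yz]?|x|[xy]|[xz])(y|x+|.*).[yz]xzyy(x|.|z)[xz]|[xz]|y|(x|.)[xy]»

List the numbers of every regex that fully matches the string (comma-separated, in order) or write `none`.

1 → no match
2 → match
3 → no match — must start with "x"
4 → no match
5 → no match

2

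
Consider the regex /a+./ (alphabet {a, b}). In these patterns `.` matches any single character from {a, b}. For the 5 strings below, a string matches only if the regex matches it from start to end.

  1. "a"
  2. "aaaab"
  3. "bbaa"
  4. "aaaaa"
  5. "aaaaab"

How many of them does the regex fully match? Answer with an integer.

3

1 → no match
2 → match
3 → no match — must start with "a"
4 → match
5 → match
Total matched: 3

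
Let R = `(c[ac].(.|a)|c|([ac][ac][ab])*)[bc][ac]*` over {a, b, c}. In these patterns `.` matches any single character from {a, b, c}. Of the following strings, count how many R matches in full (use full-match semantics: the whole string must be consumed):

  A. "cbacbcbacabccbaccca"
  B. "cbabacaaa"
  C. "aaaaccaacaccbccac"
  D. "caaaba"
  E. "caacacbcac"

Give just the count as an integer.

A → no match
B. "cbabacaaa" → no match
C → no match
D. "caaaba" → match
E. "caacacbcac" → no match
Total matched: 1

1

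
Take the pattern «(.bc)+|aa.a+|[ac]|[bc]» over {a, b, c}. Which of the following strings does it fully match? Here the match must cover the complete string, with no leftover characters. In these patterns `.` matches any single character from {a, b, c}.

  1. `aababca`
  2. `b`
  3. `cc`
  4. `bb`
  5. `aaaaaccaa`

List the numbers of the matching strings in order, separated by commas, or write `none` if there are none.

2

1 → no match
2 → match
3 → no match
4 → no match
5 → no match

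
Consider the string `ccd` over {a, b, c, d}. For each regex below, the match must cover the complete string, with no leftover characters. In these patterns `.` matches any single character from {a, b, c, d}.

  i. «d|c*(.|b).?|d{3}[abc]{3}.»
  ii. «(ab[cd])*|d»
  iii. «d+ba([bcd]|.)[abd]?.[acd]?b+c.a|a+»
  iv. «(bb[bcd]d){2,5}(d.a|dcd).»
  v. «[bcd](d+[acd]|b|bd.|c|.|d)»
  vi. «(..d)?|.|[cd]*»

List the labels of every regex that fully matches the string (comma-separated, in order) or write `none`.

i, vi

i → match
ii → no match
iii → no match — must end with `a`
iv → no match — must start with `bb`
v → no match
vi → match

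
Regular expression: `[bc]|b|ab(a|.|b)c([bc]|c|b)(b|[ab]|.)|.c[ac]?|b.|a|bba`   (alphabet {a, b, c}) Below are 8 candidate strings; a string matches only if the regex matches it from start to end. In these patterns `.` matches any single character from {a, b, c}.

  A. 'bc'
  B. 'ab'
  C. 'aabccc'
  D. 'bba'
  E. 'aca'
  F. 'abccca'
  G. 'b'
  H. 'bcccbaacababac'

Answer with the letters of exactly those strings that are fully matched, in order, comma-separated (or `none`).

A. 'bc' → match
B. 'ab' → no match
C. 'aabccc' → no match
D. 'bba' → match
E. 'aca' → match
F. 'abccca' → match
G. 'b' → match
H → no match

A, D, E, F, G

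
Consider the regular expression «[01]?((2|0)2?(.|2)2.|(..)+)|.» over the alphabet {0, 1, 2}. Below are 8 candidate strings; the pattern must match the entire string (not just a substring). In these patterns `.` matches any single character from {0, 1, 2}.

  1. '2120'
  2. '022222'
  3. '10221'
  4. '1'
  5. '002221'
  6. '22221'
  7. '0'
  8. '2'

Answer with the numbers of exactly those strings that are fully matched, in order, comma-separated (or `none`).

1, 2, 3, 4, 5, 6, 7, 8

1 → match
2 → match
3 → match
4 → match
5 → match
6 → match
7 → match
8 → match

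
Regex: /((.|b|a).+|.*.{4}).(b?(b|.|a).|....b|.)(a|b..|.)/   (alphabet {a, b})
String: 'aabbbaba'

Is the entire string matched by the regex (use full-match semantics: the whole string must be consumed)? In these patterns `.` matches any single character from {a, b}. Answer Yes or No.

Yes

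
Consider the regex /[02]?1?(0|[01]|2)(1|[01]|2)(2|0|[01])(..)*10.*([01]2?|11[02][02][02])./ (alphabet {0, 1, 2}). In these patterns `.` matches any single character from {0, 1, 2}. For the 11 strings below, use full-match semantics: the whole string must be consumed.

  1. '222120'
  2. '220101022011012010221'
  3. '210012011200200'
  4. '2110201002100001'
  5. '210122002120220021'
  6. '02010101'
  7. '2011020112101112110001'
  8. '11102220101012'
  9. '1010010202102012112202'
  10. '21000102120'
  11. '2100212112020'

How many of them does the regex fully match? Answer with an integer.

6

1 → no match
2 → no match
3 → no match
4 → match
5 → no match
6 → match
7 → match
8 → match
9 → match
10 → match
11 → no match
Total matched: 6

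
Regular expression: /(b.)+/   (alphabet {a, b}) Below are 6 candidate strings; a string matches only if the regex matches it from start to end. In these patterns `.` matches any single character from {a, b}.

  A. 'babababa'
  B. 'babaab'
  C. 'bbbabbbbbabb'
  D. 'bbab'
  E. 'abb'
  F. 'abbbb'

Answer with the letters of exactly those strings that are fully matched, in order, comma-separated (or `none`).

A, C

A → match
B → no match
C → match
D → no match
E → no match — must start with 'b'
F → no match — must start with 'b'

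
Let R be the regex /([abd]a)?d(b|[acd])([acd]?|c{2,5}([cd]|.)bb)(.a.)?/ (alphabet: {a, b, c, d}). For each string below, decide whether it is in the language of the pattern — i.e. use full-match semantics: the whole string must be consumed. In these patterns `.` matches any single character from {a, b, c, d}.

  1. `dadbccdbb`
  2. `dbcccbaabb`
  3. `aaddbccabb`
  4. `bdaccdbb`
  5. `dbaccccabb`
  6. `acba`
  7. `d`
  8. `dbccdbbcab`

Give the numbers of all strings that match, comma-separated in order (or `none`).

1 → match
2 → no match
3 → no match
4 → no match
5 → no match
6 → no match
7 → no match
8 → match

1, 8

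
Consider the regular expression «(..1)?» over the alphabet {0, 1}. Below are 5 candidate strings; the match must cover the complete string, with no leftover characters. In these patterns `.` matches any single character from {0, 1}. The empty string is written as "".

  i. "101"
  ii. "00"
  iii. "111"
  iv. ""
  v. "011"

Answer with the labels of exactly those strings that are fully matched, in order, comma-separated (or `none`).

i, iii, iv, v

i. "101" → match
ii. "00" → no match
iii. "111" → match
iv. "" → match
v. "011" → match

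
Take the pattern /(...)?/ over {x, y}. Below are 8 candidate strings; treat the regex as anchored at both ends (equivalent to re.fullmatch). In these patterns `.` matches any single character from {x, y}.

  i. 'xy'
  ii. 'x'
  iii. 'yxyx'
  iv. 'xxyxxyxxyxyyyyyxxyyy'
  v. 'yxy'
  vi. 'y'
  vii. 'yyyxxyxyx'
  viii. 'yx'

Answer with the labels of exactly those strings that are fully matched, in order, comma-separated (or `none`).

v

i. 'xy' → no match
ii. 'x' → no match
iii. 'yxyx' → no match
iv → no match
v. 'yxy' → match
vi. 'y' → no match
vii. 'yyyxxyxyx' → no match
viii. 'yx' → no match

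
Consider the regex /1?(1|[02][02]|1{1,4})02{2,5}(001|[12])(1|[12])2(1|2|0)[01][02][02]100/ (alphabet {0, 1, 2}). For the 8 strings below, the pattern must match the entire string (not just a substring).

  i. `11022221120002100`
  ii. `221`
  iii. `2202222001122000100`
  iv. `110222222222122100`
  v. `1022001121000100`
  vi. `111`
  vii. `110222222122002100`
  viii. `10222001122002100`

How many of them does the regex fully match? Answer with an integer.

6

i → match
ii → no match — must end with `100`
iii → match
iv → match
v → match
vi → no match — must end with `100`
vii → match
viii → match
Total matched: 6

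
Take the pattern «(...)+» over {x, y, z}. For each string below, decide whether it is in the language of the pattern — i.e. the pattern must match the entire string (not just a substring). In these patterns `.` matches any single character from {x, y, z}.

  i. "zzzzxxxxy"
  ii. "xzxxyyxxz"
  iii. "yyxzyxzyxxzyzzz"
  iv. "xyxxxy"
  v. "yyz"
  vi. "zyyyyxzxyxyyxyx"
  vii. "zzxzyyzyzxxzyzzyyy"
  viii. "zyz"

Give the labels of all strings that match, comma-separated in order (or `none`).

i → match
ii → match
iii → match
iv → match
v → match
vi → match
vii → match
viii → match

i, ii, iii, iv, v, vi, vii, viii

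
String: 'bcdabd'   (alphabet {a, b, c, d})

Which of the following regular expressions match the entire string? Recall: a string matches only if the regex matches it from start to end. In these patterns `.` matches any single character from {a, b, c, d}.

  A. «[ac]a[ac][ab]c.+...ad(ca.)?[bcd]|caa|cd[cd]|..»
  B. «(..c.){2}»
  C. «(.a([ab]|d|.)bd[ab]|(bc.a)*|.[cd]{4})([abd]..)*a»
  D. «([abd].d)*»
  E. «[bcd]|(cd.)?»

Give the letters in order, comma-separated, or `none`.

A → no match
B → no match
C → no match — must end with 'a'
D → match
E → no match

D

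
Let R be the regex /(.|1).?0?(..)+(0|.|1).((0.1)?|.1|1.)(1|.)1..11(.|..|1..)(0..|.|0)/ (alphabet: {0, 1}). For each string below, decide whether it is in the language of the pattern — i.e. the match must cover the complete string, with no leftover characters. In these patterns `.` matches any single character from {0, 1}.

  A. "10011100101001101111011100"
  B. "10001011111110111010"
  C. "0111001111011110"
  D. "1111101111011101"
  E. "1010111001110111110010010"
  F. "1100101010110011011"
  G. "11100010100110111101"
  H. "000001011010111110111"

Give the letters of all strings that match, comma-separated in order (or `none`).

A → match
B → match
C → match
D → match
E → no match
F → match
G → match
H → no match

A, B, C, D, F, G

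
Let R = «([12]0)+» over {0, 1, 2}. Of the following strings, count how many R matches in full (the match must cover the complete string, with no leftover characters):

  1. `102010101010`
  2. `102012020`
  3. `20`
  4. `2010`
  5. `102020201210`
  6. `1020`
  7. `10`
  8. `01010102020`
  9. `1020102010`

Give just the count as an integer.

6

1 → match
2 → no match
3 → match
4 → match
5 → no match
6 → match
7 → match
8 → no match
9 → match
Total matched: 6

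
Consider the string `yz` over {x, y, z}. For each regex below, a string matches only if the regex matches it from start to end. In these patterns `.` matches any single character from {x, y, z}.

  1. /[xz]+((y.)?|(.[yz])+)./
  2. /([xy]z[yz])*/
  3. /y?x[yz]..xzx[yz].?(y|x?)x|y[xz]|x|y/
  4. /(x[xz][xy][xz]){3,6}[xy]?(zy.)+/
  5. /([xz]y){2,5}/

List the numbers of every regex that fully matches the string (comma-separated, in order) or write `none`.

1 → no match
2 → no match
3 → match
4 → no match — must start with `x`
5 → no match — must end with `y`

3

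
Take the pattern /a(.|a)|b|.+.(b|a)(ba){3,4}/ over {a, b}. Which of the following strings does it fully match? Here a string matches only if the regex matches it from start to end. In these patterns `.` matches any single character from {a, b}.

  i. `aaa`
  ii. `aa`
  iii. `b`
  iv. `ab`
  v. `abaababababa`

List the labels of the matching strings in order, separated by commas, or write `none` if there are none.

ii, iii, iv, v

i → no match
ii → match
iii → match
iv → match
v → match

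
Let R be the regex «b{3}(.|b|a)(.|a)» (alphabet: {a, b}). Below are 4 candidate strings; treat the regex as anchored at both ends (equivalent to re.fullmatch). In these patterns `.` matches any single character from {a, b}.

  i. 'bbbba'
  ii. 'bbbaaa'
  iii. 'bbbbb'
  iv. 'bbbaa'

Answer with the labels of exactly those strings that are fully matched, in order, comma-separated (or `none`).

i. 'bbbba' → match
ii. 'bbbaaa' → no match
iii. 'bbbbb' → match
iv. 'bbbaa' → match

i, iii, iv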